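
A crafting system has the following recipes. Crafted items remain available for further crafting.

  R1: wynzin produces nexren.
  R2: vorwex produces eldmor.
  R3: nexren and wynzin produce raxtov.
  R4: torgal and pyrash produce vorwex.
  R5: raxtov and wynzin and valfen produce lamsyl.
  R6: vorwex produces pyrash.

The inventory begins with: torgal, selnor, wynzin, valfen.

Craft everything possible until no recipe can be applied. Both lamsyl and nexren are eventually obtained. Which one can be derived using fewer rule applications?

nexren

nexren: Using R1, wynzin makes nexren. [1 rule application]
lamsyl: wynzin → nexren (R1). Using R3, nexren and wynzin make raxtov. Using R5, raxtov, wynzin, and valfen make lamsyl. [3 rule applications]
nexren needs fewer.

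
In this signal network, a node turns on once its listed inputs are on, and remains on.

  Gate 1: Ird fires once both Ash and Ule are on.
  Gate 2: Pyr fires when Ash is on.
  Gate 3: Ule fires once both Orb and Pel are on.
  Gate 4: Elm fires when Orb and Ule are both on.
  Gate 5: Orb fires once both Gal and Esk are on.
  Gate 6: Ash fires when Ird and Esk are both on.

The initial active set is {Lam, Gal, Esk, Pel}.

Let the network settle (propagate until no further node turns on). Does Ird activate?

Ird would need Ash and Ule (Gate 1), but Ash never turns on.

No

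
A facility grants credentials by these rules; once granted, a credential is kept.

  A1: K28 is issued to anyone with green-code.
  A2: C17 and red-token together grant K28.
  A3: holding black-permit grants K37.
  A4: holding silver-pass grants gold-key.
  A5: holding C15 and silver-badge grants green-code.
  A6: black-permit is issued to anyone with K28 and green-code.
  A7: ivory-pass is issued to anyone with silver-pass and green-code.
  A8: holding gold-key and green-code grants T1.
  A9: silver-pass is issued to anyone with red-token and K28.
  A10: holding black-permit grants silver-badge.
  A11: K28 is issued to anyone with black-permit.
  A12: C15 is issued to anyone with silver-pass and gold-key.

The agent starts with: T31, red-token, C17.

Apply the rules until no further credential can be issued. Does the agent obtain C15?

Yes

Holding C17 and red-token grants K28 (A2).
Holding red-token and K28 grants silver-pass (A9).
Holding silver-pass grants gold-key (A4).
Holding silver-pass and gold-key grants C15 (A12).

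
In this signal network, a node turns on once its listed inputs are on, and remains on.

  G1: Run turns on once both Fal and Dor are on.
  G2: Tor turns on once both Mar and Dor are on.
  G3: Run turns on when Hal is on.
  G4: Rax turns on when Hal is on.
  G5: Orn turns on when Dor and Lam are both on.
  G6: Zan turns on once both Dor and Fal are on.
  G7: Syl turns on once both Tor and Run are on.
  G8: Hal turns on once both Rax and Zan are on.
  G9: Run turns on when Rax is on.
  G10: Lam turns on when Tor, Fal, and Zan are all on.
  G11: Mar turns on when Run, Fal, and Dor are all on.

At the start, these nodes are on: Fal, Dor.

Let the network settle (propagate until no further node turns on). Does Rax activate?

No

Rax would need Hal (G4), but Hal never turns on.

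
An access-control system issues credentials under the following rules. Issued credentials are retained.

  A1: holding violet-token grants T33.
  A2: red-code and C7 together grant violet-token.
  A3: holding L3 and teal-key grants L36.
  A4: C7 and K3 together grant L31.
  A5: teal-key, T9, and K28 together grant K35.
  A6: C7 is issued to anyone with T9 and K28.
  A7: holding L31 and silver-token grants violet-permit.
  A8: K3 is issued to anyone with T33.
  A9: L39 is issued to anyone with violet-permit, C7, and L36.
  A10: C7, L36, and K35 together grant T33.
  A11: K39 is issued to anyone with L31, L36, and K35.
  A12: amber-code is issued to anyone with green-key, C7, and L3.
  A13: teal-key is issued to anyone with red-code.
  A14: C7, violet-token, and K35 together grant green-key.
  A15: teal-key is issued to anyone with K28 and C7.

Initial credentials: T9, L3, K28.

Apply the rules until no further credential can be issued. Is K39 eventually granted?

Holding T9 and K28 grants C7 (A6).
Holding K28 and C7 grants teal-key (A15).
Holding L3 and teal-key grants L36 (A3).
Holding teal-key, T9, and K28 grants K35 (A5).
Holding C7, L36, and K35 grants T33 (A10).
Holding T33 grants K3 (A8).
Holding C7 and K3 grants L31 (A4).
Holding L31, L36, and K35 grants K39 (A11).

Yes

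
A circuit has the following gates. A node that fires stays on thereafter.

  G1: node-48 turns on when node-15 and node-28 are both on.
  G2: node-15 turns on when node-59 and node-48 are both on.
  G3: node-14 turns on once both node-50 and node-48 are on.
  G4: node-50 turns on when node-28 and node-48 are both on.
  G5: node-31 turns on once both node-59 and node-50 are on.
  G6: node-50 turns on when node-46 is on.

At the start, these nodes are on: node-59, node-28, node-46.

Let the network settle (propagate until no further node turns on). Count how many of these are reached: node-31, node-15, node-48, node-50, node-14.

node-46 is on, so node-50 turns on (G6).
G5: node-59 and node-50 on → node-31 on.
node-31: reached.
node-15 would need node-59 and node-48 (G2), but node-48 never turns on.
node-48 would need node-15 and node-28 (G1), but node-15 never turns on.
node-50: reached.
node-14 would need node-50 and node-48 (G3), but node-48 never turns on.
Reached: node-31 and node-50 — 2 of the 5.

2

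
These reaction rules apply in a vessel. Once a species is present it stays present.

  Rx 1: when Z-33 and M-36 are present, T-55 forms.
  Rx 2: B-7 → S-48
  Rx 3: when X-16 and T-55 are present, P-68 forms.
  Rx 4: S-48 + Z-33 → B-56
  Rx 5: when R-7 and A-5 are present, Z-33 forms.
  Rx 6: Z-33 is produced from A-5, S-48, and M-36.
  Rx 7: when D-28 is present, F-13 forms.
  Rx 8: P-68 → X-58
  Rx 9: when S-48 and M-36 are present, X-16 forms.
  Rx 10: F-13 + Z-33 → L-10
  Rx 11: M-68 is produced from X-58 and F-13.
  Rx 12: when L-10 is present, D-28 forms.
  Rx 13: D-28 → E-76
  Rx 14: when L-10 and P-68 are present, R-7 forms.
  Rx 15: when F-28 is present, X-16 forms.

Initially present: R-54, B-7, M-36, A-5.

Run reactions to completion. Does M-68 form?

M-68 would need X-58 and F-13 (Rx 11), but F-13 never forms.

No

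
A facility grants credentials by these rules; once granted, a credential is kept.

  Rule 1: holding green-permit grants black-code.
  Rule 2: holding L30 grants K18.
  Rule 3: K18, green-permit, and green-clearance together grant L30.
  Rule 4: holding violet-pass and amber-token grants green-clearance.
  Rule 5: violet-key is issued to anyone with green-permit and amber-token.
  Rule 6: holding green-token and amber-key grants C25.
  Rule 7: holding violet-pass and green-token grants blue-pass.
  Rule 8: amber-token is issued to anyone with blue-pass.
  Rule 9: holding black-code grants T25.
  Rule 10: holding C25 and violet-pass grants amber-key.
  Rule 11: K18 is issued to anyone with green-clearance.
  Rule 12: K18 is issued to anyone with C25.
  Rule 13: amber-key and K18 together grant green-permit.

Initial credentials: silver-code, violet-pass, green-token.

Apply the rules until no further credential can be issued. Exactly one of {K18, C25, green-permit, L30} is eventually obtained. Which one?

K18

Holding violet-pass and green-token grants blue-pass (Rule 7).
Holding blue-pass grants amber-token (Rule 8).
Holding violet-pass and amber-token grants green-clearance (Rule 4).
Holding green-clearance grants K18 (Rule 11).
L30 would need K18, green-permit, and green-clearance (Rule 3), but green-permit is never granted. green-permit would need amber-key and K18 (Rule 13), but amber-key is never granted. C25 would need green-token and amber-key (Rule 6), but amber-key is never granted.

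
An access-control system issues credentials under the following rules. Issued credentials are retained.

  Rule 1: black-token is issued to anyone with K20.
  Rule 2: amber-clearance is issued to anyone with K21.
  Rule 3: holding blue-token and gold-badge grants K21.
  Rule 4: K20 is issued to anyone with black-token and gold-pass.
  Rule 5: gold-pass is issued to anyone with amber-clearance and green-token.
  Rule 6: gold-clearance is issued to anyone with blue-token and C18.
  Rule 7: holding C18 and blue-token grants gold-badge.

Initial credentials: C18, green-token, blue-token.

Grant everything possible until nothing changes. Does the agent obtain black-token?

No

black-token would need K20 (Rule 1), but K20 is never granted.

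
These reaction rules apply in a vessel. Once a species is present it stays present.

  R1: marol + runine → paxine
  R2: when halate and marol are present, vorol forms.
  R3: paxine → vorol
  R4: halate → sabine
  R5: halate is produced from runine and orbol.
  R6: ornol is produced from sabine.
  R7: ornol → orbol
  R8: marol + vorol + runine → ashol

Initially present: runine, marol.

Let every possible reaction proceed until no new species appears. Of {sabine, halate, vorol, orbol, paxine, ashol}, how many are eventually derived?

3

marol and runine present → paxine forms (R1).
paxine present → vorol forms (R3).
marol, vorol, and runine present → ashol forms (R8).
sabine would need halate (R4), but halate never forms.
halate would need runine and orbol (R5), but orbol never forms.
vorol: reached.
orbol would need ornol (R7), but ornol never forms.
paxine: reached.
ashol: reached.
Reached: vorol, paxine, and ashol — 3 of the 6.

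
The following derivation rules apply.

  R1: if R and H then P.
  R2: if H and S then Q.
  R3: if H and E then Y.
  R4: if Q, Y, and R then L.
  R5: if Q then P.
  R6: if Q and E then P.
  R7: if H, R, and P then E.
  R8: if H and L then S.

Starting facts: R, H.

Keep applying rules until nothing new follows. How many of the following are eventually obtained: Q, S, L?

Q would need H and S (R2), but S is never established.
S would need H and L (R8), but L is never established.
L would need Q, Y, and R (R4), but Q is never established.
None of the 3 are reached.

0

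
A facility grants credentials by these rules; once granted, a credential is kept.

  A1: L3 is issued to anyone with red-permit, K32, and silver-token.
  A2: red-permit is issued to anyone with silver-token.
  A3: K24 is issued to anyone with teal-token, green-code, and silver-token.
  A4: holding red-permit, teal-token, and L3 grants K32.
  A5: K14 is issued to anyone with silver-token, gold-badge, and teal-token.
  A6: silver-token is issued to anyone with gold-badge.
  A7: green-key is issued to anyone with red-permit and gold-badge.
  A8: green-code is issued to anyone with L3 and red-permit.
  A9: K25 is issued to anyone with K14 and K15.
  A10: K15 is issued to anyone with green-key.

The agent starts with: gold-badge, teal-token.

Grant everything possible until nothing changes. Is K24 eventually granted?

No

K24 would need teal-token, green-code, and silver-token (A3), but green-code is never granted.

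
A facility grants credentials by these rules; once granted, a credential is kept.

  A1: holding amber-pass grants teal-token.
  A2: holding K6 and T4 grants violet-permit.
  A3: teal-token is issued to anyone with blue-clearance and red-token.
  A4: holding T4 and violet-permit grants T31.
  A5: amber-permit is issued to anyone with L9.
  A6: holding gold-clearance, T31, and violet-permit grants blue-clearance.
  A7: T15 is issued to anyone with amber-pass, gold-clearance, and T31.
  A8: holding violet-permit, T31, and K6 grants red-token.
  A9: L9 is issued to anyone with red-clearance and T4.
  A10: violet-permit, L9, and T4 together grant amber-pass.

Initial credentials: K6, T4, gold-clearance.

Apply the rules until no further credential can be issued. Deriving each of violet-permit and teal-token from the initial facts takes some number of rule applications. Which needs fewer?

violet-permit: Holding K6 and T4 grants violet-permit (A2). [1 rule application]
teal-token: Holding K6 and T4 grants violet-permit (A2). Holding T4 and violet-permit grants T31 (A4). Holding gold-clearance, T31, and violet-permit grants blue-clearance (A6). Holding violet-permit, T31, and K6 grants red-token (A8). Holding blue-clearance and red-token grants teal-token (A3). [5 rule applications]
violet-permit needs fewer.

violet-permit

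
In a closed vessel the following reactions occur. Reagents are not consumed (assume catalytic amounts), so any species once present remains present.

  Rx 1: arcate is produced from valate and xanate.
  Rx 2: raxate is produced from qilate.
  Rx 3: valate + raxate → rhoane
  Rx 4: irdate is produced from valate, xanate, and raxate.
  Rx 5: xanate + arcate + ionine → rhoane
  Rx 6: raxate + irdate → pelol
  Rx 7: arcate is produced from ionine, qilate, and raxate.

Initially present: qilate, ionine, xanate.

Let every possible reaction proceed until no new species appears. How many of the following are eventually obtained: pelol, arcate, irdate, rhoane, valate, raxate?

3

qilate present → raxate forms (Rx 2).
ionine, qilate, and raxate present → arcate forms (Rx 7).
xanate, arcate, and ionine present → rhoane forms (Rx 5).
pelol would need raxate and irdate (Rx 6), but irdate never forms.
arcate: reached.
irdate would need valate, xanate, and raxate (Rx 4), but valate never forms.
rhoane: reached.
No rule produces valate, and it is not given.
raxate: reached.
Reached: arcate, rhoane, and raxate — 3 of the 6.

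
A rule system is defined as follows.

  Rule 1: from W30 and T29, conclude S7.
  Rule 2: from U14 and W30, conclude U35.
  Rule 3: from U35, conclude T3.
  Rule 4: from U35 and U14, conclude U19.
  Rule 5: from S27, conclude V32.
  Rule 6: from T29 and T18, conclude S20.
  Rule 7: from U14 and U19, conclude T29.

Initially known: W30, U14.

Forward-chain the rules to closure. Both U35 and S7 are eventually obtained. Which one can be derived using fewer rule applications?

U35

U35: U14 and W30 hold, so U35 follows (Rule 2). [1 rule application]
S7: U14 and W30 hold, so U35 follows (Rule 2). U35 and U14 hold, so U19 follows (Rule 4). U14 and U19 hold, so T29 follows (Rule 7). From W30 and T29, Rule 1 gives S7. [4 rule applications]
U35 needs fewer.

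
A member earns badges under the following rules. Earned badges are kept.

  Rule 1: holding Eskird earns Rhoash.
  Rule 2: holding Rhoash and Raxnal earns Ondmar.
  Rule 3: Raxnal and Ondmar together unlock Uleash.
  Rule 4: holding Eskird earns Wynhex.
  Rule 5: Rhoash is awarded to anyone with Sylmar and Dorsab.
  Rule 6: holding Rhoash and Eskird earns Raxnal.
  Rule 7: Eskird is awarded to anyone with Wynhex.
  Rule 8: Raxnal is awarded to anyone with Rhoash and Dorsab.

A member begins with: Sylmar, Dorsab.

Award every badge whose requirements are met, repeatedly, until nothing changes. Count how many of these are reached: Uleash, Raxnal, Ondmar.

With Sylmar and Dorsab, Rhoash is earned (Rule 5).
With Rhoash and Dorsab, Raxnal is earned (Rule 8).
With Rhoash and Raxnal, Ondmar is earned (Rule 2).
With Raxnal and Ondmar, Uleash is earned (Rule 3).
Uleash: reached.
Raxnal: reached.
Ondmar: reached.
All 3 are reached.

3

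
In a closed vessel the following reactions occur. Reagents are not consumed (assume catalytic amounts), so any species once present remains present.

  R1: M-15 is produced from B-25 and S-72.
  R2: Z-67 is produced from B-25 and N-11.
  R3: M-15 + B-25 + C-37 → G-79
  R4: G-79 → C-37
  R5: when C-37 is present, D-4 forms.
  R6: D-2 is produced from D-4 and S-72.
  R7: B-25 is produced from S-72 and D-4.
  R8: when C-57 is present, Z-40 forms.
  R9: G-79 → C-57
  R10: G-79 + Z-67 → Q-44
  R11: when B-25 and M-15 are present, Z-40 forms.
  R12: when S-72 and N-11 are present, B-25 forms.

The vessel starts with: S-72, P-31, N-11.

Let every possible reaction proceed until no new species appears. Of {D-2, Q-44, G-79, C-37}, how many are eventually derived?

0

D-2 would need D-4 and S-72 (R6), but D-4 never forms.
Q-44 would need G-79 and Z-67 (R10), but G-79 never forms.
G-79 would need M-15, B-25, and C-37 (R3), but C-37 never forms.
C-37 would need G-79 (R4), but G-79 never forms.
None of the 4 are reached.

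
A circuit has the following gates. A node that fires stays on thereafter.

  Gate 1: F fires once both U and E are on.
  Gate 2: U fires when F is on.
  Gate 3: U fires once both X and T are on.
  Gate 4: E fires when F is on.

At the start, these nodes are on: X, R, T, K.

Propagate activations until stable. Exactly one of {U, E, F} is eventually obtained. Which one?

Gate 3: X and T on → U on.
F would need U and E (Gate 1), but E never turns on. E would need F (Gate 4), but F never turns on.

U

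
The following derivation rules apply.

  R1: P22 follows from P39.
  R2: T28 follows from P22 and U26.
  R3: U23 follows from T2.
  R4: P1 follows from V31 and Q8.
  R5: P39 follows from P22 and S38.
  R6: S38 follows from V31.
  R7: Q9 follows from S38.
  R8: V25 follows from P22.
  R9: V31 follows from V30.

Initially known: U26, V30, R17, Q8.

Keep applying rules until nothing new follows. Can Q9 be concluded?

V30 holds, so V31 follows (R9).
From V31, R6 gives S38.
From S38, R7 gives Q9.

Yes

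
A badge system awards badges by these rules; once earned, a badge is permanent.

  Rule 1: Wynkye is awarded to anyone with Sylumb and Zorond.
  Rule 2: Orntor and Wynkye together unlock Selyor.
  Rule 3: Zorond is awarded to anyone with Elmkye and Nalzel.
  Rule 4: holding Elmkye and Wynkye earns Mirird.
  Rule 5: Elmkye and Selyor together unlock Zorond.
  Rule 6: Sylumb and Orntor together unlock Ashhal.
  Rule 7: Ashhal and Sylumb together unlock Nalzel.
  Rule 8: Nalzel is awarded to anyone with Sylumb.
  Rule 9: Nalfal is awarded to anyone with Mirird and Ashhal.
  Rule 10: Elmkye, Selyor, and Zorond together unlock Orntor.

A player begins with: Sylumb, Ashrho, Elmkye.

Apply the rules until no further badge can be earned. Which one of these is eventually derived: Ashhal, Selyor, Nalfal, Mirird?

With Sylumb, Nalzel is earned (Rule 8).
With Elmkye and Nalzel, Zorond is earned (Rule 3).
With Sylumb and Zorond, Wynkye is earned (Rule 1).
With Elmkye and Wynkye, Mirird is earned (Rule 4).
Nalfal would need Mirird and Ashhal (Rule 9), but Ashhal is never earned. Selyor would need Orntor and Wynkye (Rule 2), but Orntor is never earned. Ashhal would need Sylumb and Orntor (Rule 6), but Orntor is never earned.

Mirird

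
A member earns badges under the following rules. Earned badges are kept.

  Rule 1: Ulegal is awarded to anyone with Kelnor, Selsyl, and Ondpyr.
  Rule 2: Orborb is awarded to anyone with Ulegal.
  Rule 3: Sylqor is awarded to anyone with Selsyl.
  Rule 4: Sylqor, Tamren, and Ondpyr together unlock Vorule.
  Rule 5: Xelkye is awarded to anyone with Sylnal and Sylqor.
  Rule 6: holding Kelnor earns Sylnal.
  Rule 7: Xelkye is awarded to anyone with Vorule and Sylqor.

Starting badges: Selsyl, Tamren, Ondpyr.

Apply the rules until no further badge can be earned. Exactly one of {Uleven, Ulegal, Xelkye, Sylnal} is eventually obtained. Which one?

With Selsyl, Sylqor is earned (Rule 3).
With Sylqor, Tamren, and Ondpyr, Vorule is earned (Rule 4).
With Vorule and Sylqor, Xelkye is earned (Rule 7).
No rule produces Uleven, and it is not given. Ulegal would need Kelnor, Selsyl, and Ondpyr (Rule 1), but Kelnor is never earned. Sylnal would need Kelnor (Rule 6), but Kelnor is never earned.

Xelkye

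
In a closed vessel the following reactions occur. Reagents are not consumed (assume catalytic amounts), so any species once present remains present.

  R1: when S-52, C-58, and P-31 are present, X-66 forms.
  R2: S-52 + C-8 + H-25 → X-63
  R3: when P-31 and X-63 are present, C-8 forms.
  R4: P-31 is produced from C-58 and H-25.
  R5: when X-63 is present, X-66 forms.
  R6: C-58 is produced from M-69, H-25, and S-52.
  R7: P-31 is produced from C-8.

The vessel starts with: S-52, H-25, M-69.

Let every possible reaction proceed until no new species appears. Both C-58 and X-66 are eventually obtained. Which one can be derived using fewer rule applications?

C-58: M-69, H-25, and S-52 present → C-58 forms (R6). [1 rule application]
X-66: M-69, H-25, and S-52 present → C-58 forms (R6). C-58 and H-25 present → P-31 forms (R4). S-52, C-58, and P-31 present → X-66 forms (R1). [3 rule applications]
C-58 needs fewer.

C-58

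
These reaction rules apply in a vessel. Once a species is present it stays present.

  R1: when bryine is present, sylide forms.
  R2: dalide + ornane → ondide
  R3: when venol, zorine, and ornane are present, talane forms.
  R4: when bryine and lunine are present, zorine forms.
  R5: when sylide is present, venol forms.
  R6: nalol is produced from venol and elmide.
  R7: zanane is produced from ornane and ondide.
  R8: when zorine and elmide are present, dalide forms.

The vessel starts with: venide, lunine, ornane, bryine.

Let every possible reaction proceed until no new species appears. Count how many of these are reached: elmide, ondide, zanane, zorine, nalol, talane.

bryine and lunine present → zorine forms (R4).
bryine present → sylide forms (R1).
sylide present → venol forms (R5).
venol, zorine, and ornane present → talane forms (R3).
No rule produces elmide, and it is not given.
ondide would need dalide and ornane (R2), but dalide never forms.
zanane would need ornane and ondide (R7), but ondide never forms.
zorine: reached.
nalol would need venol and elmide (R6), but elmide never forms.
talane: reached.
Reached: zorine and talane — 2 of the 6.

2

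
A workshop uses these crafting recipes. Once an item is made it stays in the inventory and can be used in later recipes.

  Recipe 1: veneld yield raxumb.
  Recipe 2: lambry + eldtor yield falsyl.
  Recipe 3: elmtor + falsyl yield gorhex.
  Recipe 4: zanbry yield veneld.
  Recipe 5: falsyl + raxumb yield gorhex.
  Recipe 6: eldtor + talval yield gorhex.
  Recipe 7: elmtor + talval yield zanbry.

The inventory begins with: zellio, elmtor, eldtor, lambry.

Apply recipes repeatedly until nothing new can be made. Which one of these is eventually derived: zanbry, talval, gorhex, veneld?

lambry + eldtor → falsyl (Recipe 2).
elmtor + falsyl → gorhex (Recipe 3).
No rule produces talval, and it is not given. veneld would need zanbry (Recipe 4), but zanbry is never obtained. zanbry would need elmtor and talval (Recipe 7), but talval is never obtained.

gorhex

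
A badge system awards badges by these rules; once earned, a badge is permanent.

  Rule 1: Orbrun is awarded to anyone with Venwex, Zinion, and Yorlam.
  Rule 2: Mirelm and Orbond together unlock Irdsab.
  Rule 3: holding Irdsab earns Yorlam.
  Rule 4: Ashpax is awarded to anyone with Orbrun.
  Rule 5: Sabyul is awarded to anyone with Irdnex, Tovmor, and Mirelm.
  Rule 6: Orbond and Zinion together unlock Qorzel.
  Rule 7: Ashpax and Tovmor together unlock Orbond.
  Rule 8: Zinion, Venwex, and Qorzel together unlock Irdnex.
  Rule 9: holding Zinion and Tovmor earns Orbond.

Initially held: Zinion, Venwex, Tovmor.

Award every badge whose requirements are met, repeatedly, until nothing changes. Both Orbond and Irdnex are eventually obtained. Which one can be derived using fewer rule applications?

Orbond: With Zinion and Tovmor, Orbond is earned (Rule 9). [1 rule application]
Irdnex: With Zinion and Tovmor, Orbond is earned (Rule 9). With Orbond and Zinion, Qorzel is earned (Rule 6). With Zinion, Venwex, and Qorzel, Irdnex is earned (Rule 8). [3 rule applications]
Orbond needs fewer.

Orbond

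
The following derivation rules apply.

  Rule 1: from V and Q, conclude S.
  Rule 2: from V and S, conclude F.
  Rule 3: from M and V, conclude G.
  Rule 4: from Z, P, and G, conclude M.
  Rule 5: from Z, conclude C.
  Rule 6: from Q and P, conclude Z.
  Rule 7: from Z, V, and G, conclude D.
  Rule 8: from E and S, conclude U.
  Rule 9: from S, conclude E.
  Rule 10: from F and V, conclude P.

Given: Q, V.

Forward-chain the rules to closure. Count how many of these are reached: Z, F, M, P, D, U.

V and Q hold, so S follows (Rule 1).
S holds, so E follows (Rule 9).
From V and S, Rule 2 gives F.
E and S hold, so U follows (Rule 8).
F and V hold, so P follows (Rule 10).
From Q and P, Rule 6 gives Z.
Z: reached.
F: reached.
M would need Z, P, and G (Rule 4), but G is never established.
P: reached.
D would need Z, V, and G (Rule 7), but G is never established.
U: reached.
Reached: Z, F, P, and U — 4 of the 6.

4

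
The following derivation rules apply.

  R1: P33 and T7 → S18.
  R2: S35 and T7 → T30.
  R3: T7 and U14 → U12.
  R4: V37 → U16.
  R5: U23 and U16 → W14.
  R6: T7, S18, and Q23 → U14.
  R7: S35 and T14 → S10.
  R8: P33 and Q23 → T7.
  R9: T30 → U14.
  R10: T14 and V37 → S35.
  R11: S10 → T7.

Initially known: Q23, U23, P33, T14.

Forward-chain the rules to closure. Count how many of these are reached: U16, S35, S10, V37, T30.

0

U16 would need V37 (R4), but V37 is never established.
S35 would need T14 and V37 (R10), but V37 is never established.
S10 would need S35 and T14 (R7), but S35 is never established.
No rule produces V37, and it is not given.
T30 would need S35 and T7 (R2), but S35 is never established.
None of the 5 are reached.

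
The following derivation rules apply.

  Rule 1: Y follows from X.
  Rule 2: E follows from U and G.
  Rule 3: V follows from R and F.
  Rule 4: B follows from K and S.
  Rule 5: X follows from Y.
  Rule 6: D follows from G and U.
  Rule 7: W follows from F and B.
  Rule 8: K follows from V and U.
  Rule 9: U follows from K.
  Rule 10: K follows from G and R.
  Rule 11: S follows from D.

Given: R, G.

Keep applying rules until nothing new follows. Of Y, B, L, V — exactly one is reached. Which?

B

From G and R, Rule 10 gives K.
From K, Rule 9 gives U.
G and U hold, so D follows (Rule 6).
From D, Rule 11 gives S.
From K and S, Rule 4 gives B.
V would need R and F (Rule 3), but F is never established. No rule produces L, and it is not given. Y would need X (Rule 1), but X is never established.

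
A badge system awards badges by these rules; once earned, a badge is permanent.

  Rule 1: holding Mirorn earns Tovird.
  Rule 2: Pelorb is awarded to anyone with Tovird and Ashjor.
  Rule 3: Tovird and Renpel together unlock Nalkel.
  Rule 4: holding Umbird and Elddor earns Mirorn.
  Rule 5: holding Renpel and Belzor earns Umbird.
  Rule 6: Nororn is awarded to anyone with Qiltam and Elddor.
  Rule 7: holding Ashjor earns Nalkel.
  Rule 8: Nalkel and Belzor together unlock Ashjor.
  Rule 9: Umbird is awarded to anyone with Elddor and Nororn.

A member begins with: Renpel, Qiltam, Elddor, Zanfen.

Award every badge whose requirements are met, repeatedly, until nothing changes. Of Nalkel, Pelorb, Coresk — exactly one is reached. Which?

Nalkel

With Qiltam and Elddor, Nororn is earned (Rule 6).
With Elddor and Nororn, Umbird is earned (Rule 9).
With Umbird and Elddor, Mirorn is earned (Rule 4).
With Mirorn, Tovird is earned (Rule 1).
With Tovird and Renpel, Nalkel is earned (Rule 3).
No rule produces Coresk, and it is not given. Pelorb would need Tovird and Ashjor (Rule 2), but Ashjor is never earned.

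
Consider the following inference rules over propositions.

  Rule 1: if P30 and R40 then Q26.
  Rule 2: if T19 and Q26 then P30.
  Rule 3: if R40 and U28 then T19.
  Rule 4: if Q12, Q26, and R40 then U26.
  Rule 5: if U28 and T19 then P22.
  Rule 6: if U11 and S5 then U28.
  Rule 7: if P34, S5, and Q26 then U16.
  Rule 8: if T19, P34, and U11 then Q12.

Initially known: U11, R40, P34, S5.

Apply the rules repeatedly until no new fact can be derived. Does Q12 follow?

From U11 and S5, Rule 6 gives U28.
R40 and U28 hold, so T19 follows (Rule 3).
From T19, P34, and U11, Rule 8 gives Q12.

Yes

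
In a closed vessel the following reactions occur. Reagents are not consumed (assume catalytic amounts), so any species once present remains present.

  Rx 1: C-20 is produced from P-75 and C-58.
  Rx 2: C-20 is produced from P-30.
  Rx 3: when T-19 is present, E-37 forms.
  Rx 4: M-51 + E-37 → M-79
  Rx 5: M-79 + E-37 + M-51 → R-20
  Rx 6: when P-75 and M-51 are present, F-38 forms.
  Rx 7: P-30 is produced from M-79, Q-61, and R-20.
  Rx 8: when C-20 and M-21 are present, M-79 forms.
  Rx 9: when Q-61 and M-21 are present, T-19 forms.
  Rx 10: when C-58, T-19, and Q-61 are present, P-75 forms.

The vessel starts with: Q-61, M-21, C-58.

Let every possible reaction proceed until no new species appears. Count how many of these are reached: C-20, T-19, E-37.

Q-61 and M-21 present → T-19 forms (Rx 9).
C-58, T-19, and Q-61 present → P-75 forms (Rx 10).
T-19 present → E-37 forms (Rx 3).
P-75 and C-58 present → C-20 forms (Rx 1).
C-20: reached.
T-19: reached.
E-37: reached.
All 3 are reached.

3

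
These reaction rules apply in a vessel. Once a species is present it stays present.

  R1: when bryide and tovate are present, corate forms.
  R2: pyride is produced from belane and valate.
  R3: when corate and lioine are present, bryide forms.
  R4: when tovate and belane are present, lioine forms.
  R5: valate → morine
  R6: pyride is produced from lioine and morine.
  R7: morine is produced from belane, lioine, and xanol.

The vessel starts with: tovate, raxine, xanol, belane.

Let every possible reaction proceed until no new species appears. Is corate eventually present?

corate would need bryide and tovate (R1), but bryide never forms.

No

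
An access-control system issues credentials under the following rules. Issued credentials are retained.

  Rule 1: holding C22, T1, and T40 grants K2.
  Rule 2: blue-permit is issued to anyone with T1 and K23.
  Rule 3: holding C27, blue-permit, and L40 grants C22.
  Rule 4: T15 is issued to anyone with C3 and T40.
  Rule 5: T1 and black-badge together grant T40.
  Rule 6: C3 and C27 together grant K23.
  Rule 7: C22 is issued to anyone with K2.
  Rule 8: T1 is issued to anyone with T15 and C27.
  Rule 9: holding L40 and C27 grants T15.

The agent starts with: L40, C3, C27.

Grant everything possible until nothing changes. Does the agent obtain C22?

Yes

Holding L40 and C27 grants T15 (Rule 9).
Holding C3 and C27 grants K23 (Rule 6).
Holding T15 and C27 grants T1 (Rule 8).
Holding T1 and K23 grants blue-permit (Rule 2).
Holding C27, blue-permit, and L40 grants C22 (Rule 3).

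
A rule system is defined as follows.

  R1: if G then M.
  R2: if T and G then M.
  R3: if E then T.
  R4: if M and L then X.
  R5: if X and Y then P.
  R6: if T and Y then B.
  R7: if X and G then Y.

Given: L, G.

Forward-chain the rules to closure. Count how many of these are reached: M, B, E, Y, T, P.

G holds, so M follows (R1).
M and L hold, so X follows (R4).
X and G hold, so Y follows (R7).
From X and Y, R5 gives P.
M: reached.
B would need T and Y (R6), but T is never established.
No rule produces E, and it is not given.
Y: reached.
T would need E (R3), but E is never established.
P: reached.
Reached: M, Y, and P — 3 of the 6.

3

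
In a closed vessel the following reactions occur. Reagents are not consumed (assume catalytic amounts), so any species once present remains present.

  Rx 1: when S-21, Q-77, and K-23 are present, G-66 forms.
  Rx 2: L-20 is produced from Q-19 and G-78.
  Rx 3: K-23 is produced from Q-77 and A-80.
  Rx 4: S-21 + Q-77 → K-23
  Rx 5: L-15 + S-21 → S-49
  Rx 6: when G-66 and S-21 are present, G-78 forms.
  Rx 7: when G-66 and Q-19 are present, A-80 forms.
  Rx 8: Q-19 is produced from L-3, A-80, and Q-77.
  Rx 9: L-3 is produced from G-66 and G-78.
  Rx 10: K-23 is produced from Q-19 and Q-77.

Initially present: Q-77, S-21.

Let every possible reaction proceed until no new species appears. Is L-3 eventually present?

Yes

S-21 and Q-77 present → K-23 forms (Rx 4).
S-21, Q-77, and K-23 present → G-66 forms (Rx 1).
G-66 and S-21 present → G-78 forms (Rx 6).
G-66 and G-78 present → L-3 forms (Rx 9).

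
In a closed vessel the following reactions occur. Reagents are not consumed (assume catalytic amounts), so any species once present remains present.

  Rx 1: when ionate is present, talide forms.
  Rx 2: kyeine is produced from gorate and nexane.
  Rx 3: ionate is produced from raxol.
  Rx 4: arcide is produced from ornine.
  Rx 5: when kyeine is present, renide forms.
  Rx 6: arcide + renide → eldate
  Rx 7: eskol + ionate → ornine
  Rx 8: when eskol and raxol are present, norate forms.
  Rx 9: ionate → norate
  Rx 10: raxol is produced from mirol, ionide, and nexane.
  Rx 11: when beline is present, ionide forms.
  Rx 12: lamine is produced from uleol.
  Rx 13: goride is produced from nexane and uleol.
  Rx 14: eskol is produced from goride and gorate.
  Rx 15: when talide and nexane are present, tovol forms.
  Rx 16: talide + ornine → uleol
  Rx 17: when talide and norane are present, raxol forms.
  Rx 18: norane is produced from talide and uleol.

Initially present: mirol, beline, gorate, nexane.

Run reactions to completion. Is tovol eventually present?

Yes

beline present → ionide forms (Rx 11).
mirol, ionide, and nexane present → raxol forms (Rx 10).
raxol present → ionate forms (Rx 3).
ionate present → talide forms (Rx 1).
talide and nexane present → tovol forms (Rx 15).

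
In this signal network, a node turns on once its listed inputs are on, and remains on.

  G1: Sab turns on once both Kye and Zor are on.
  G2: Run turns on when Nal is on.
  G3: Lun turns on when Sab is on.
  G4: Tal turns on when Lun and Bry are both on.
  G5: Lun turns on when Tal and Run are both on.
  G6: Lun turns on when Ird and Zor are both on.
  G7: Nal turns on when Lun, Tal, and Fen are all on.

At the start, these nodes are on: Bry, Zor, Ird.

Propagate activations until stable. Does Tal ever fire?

Yes

Ird and Zor are on, so Lun turns on (G6).
Lun and Bry are on, so Tal turns on (G4).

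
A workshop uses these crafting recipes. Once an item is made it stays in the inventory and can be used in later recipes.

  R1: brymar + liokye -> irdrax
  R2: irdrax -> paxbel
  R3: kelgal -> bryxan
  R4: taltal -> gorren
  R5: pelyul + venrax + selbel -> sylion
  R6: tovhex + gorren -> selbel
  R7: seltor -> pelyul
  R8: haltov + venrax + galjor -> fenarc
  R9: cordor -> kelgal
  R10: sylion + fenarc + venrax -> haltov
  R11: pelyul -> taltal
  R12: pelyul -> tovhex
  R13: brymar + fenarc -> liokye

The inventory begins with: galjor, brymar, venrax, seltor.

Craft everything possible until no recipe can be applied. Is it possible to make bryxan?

No

bryxan would need kelgal (R3), but kelgal is never obtained.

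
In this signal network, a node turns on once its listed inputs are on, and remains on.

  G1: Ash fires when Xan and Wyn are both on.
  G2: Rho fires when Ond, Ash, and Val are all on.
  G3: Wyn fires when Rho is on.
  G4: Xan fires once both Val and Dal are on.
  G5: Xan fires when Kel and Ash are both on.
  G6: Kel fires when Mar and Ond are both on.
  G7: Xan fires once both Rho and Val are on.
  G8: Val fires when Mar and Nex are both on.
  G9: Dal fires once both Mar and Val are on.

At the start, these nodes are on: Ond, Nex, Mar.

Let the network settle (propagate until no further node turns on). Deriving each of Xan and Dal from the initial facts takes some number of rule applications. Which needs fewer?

Dal: Mar and Nex are on, so Val fires (G8). Mar and Val are on, so Dal fires (G9). [2 rule applications]
Xan: G8: Mar and Nex on → Val on. Mar and Val are on, so Dal fires (G9). G4: Val and Dal on → Xan on. [3 rule applications]
Dal needs fewer.

Dal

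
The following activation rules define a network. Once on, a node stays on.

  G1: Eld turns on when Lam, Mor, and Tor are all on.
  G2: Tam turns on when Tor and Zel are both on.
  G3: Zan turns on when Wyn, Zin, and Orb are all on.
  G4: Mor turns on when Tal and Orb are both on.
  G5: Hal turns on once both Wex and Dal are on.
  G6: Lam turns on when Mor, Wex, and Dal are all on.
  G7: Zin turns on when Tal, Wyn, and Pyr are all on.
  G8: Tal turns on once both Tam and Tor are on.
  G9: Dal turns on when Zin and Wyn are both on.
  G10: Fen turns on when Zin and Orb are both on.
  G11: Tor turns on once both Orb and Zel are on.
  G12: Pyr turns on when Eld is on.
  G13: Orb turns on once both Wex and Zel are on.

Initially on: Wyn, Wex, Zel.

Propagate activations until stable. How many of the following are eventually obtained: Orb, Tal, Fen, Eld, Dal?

G13: Wex and Zel on → Orb on.
Orb and Zel are on, so Tor turns on (G11).
G2: Tor and Zel on → Tam on.
G8: Tam and Tor on → Tal on.
Orb: reached.
Tal: reached.
Fen would need Zin and Orb (G10), but Zin never turns on.
Eld would need Lam, Mor, and Tor (G1), but Lam never turns on.
Dal would need Zin and Wyn (G9), but Zin never turns on.
Reached: Orb and Tal — 2 of the 5.

2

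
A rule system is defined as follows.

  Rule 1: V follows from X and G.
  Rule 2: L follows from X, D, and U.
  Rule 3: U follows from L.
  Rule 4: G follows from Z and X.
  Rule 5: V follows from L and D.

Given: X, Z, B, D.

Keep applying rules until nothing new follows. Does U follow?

No

U would need L (Rule 3), but L is never established.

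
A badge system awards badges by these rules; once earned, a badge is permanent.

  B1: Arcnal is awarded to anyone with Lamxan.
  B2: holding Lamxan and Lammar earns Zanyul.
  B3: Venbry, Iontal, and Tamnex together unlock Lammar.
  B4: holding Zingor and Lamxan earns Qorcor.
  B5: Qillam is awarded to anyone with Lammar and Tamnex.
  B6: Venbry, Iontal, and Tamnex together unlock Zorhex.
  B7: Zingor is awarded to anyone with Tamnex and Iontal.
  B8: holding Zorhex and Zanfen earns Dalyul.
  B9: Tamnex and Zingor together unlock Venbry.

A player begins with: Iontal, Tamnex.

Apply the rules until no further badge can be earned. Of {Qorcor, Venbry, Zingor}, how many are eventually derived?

With Tamnex and Iontal, Zingor is earned (B7).
With Tamnex and Zingor, Venbry is earned (B9).
Qorcor would need Zingor and Lamxan (B4), but Lamxan is never earned.
Venbry: reached.
Zingor: reached.
Reached: Venbry and Zingor — 2 of the 3.

2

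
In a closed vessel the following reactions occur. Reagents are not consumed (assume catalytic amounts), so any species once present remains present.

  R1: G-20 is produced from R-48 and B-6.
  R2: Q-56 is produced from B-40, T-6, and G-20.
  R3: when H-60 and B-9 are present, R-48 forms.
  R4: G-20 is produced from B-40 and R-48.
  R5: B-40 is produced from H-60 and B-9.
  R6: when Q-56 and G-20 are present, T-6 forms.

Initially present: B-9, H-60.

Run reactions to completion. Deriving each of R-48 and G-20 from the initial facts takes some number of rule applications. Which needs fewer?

R-48

R-48: H-60 and B-9 present → R-48 forms (R3). [1 rule application]
G-20: H-60 and B-9 present → R-48 forms (R3). H-60 and B-9 present → B-40 forms (R5). B-40 and R-48 present → G-20 forms (R4). [3 rule applications]
R-48 needs fewer.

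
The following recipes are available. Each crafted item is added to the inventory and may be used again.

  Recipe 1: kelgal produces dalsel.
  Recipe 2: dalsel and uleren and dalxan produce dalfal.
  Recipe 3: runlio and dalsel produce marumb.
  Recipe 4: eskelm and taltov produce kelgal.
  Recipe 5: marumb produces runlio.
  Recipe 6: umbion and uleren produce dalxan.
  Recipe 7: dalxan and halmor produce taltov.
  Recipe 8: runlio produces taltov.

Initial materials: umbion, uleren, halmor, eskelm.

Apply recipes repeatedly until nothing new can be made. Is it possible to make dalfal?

Yes

Using Recipe 6, umbion and uleren make dalxan.
Using Recipe 7, dalxan and halmor make taltov.
eskelm and taltov → kelgal (Recipe 4).
Using Recipe 1, kelgal makes dalsel.
Using Recipe 2, dalsel, uleren, and dalxan make dalfal.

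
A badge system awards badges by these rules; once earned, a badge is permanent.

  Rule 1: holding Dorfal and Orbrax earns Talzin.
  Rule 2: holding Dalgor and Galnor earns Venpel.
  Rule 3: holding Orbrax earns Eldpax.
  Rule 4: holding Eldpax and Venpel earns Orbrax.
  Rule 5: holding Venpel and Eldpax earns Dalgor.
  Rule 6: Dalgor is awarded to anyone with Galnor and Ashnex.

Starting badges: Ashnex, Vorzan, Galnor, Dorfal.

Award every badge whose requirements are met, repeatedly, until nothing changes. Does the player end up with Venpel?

With Galnor and Ashnex, Dalgor is earned (Rule 6).
With Dalgor and Galnor, Venpel is earned (Rule 2).

Yes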